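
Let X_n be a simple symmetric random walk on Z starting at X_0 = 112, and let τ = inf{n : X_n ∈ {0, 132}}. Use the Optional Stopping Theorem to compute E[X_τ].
E[X_τ] = 112

X_n is a martingale and τ is a bounded-mean stopping time (indeed τ is finite a.s. with bounded expectation since the walk is in a bounded region). By the OST, E[X_τ] = E[X_0] = 112. Equivalently: E[X_τ] = 132 · P(hit 132 first) + 0 · P(hit 0 first) = 132 · (112/132) = 112.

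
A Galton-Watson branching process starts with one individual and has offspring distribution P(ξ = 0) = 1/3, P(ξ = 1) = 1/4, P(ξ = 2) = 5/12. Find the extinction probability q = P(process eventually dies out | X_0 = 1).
q = 4/5

The pgf is f(s) = 1/3 + 1/4·s + 5/12·s². The extinction probability q is the smallest fixed point of f in [0, 1]. Setting s = f(s):
  5/12·s² + (1/4 − 1)·s + 1/3 = 0
  5/12·s² − (1/3 + 5/12)·s + 1/3 = 0
which factors as (s − 1)·(5/12·s − 1/3) = 0, giving roots s = 1 and s = (1/3)/(5/12) = 4/5.
Mean offspring μ = 1/4 + 2·5/12 = 13/12 > 1 (supercritical), so q < 1. The extinction probability is the smaller root: q = (1/3)/(5/12) = 4/5.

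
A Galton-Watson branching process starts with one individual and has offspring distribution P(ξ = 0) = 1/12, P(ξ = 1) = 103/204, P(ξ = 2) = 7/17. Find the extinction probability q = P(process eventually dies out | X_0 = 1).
q = 17/84

The pgf is f(s) = 1/12 + 103/204·s + 7/17·s². The extinction probability q is the smallest fixed point of f in [0, 1]. Setting s = f(s):
  7/17·s² + (103/204 − 1)·s + 1/12 = 0
  7/17·s² − (1/12 + 7/17)·s + 1/12 = 0
which factors as (s − 1)·(7/17·s − 1/12) = 0, giving roots s = 1 and s = (1/12)/(7/17) = 17/84.
Mean offspring μ = 103/204 + 2·7/17 = 271/204 > 1 (supercritical), so q < 1. The extinction probability is the smaller root: q = (1/12)/(7/17) = 17/84.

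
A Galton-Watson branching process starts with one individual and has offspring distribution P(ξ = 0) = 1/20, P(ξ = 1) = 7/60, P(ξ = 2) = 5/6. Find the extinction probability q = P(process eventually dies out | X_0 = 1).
q = 3/50

The pgf is f(s) = 1/20 + 7/60·s + 5/6·s². The extinction probability q is the smallest fixed point of f in [0, 1]. Setting s = f(s):
  5/6·s² + (7/60 − 1)·s + 1/20 = 0
  5/6·s² − (1/20 + 5/6)·s + 1/20 = 0
which factors as (s − 1)·(5/6·s − 1/20) = 0, giving roots s = 1 and s = (1/20)/(5/6) = 3/50.
Mean offspring μ = 7/60 + 2·5/6 = 107/60 > 1 (supercritical), so q < 1. The extinction probability is the smaller root: q = (1/20)/(5/6) = 3/50.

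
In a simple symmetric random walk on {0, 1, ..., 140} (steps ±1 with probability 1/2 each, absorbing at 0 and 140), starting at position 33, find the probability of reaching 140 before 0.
P(hit 140 before 0) = 33/140

Let u_k = P(hit 140 before 0 | start at k). Then u_0 = 0, u_140 = 1, and u_k = u_{k-1}/2 + u_{k+1}/2 for 1 ≤ k ≤ 139. This harmonic recurrence is solved by u_k = k/140, giving u_33 = 33/140.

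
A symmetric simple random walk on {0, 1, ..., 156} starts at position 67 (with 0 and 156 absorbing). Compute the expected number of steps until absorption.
E[τ | X_0 = 67] = 5963

Let v_k = E[τ | X_0 = k]. Boundary: v_0 = v_156 = 0. Recurrence: v_k = 1 + (v_{k-1} + v_{k+1})/2 for 1 ≤ k ≤ 155. The particular solution to v_k − (v_{k-1} + v_{k+1})/2 = 1 is v_k = −k^2. Adding homogeneous solution A + B k and matching boundaries gives v_k = k (156 − k). Substituting k = 67: v_67 = 67 · 89 = 5963.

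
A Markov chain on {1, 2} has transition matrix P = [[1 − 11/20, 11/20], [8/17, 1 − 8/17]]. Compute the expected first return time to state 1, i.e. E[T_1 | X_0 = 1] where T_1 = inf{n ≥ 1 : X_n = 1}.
E[T_1 | X_0 = 1] = 1/π_1 = 347/160

For an irreducible recurrent Markov chain with stationary distribution π, E[T_i | X_0 = i] = 1/π_i (Kac's formula). Here π_1 = (8/17)/(11/20 + 8/17) = (8/17)/(347/340) = 160/347, so E[T_1 | X_0 = 1] = 1/π_1 = (11/20 + 8/17)/(8/17) = (347/340)/(8/17) = 347/160.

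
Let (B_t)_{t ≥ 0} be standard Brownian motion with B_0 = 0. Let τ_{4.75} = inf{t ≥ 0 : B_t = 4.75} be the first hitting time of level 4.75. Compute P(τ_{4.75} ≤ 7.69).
P(τ_{4.75} ≤ 7.69) = 2(1 − Φ(4.75/√7.69)) = 2(1 − Φ(1.7129)) ≈ 0.0867

By the reflection principle for standard BM, P(τ_b ≤ t) = 2 · P(B_t ≥ b). Since B_t ~ N(0, t), P(B_t ≥ 4.75) = 1 − Φ(4.75/√t) = 1 − Φ(4.75/√7.69) = 1 − Φ(1.7129) ≈ 0.04337. Doubling: P(τ_{4.75} ≤ 7.69) ≈ 2 · 0.04337 = 0.08674 ≈ 0.0867.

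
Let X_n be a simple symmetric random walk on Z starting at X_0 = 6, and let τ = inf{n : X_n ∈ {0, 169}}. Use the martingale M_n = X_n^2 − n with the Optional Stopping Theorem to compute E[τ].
E[τ] = 978

M_n = X_n^2 − n is a martingale (since E[X_{n+1}^2 | F_n] = X_n^2 + 1). By OST (τ has finite mean in a bounded region), E[M_τ] = E[M_0] = X_0^2 − 0 = 6^2 = 36. Also E[M_τ] = E[X_τ^2] − E[τ]. The walk exits at 0 or 169, with P(hit 169 first) = 6/169, so E[X_τ^2] = 169^2 · 6/169 + 0 = 1014. Thus E[τ] = E[X_τ^2] − E[M_τ] = 1014 − 36 = 978 = 6(169 − 6) = 978.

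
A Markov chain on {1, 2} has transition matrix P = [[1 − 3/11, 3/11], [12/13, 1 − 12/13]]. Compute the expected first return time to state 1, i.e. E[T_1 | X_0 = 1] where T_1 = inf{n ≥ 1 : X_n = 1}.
E[T_1 | X_0 = 1] = 1/π_1 = 57/44

For an irreducible recurrent Markov chain with stationary distribution π, E[T_i | X_0 = i] = 1/π_i (Kac's formula). Here π_1 = (12/13)/(3/11 + 12/13) = (12/13)/(171/143) = 44/57, so E[T_1 | X_0 = 1] = 1/π_1 = (3/11 + 12/13)/(12/13) = (171/143)/(12/13) = 57/44.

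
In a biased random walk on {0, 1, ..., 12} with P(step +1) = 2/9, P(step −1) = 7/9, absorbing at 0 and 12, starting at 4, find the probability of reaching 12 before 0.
P(hit 12 before 0) = (1 − (7/2)^4) / (1 − (7/2)^12) = 256/5803473

Let u_k denote P(reach 12 before 0 | start at k). Boundary: u_0 = 0, u_12 = 1. Recurrence: u_k = 2/9·u_{k+1} + 7/9·u_{k-1} for 1 ≤ k ≤ 11. Try u_k = A + B·r^k with r = q/p = (7/9)/(2/9) = 7/2. Substitution satisfies the recurrence; boundary conditions give:
  u_k = (1 − r^k) / (1 − r^N) = (1 − (7/2)^4) / (1 − (7/2)^12) = 256/5803473.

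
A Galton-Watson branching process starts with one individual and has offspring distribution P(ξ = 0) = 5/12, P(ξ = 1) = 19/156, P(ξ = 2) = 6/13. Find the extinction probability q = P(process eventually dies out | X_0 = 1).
q = 65/72

The pgf is f(s) = 5/12 + 19/156·s + 6/13·s². The extinction probability q is the smallest fixed point of f in [0, 1]. Setting s = f(s):
  6/13·s² + (19/156 − 1)·s + 5/12 = 0
  6/13·s² − (5/12 + 6/13)·s + 5/12 = 0
which factors as (s − 1)·(6/13·s − 5/12) = 0, giving roots s = 1 and s = (5/12)/(6/13) = 65/72.
Mean offspring μ = 19/156 + 2·6/13 = 163/156 > 1 (supercritical), so q < 1. The extinction probability is the smaller root: q = (5/12)/(6/13) = 65/72.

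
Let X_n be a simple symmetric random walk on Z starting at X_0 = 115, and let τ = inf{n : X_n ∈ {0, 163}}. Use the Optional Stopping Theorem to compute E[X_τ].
E[X_τ] = 115

X_n is a martingale and τ is a bounded-mean stopping time (indeed τ is finite a.s. with bounded expectation since the walk is in a bounded region). By the OST, E[X_τ] = E[X_0] = 115. Equivalently: E[X_τ] = 163 · P(hit 163 first) + 0 · P(hit 0 first) = 163 · (115/163) = 115.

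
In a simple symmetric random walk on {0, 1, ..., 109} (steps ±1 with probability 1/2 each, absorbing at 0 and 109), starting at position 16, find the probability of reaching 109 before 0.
P(hit 109 before 0) = 16/109

Let u_k = P(hit 109 before 0 | start at k). Then u_0 = 0, u_109 = 1, and u_k = u_{k-1}/2 + u_{k+1}/2 for 1 ≤ k ≤ 108. This harmonic recurrence is solved by u_k = k/109, giving u_16 = 16/109.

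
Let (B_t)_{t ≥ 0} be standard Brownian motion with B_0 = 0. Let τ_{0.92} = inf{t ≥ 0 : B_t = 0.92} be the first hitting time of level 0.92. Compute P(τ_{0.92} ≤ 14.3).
P(τ_{0.92} ≤ 14.3) = 2(1 − Φ(0.92/√14.3)) = 2(1 − Φ(0.2433)) ≈ 0.8078

By the reflection principle for standard BM, P(τ_b ≤ t) = 2 · P(B_t ≥ b). Since B_t ~ N(0, t), P(B_t ≥ 0.92) = 1 − Φ(0.92/√t) = 1 − Φ(0.92/√14.3) = 1 − Φ(0.2433) ≈ 0.40389. Doubling: P(τ_{0.92} ≤ 14.3) ≈ 2 · 0.40389 = 0.80778 ≈ 0.8078.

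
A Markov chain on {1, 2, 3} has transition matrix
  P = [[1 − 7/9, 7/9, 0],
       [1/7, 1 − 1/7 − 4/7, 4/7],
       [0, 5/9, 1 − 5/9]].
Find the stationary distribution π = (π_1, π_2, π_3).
π = (45/542, 245/542, 126/271)

This is a birth-death chain on three states, which satisfies detailed balance: π_1 · P_{12} = π_2 · P_{21} and π_2 · P_{23} = π_3 · P_{32}.
From π_1 · 7/9 = π_2 · 1/7: π_2/π_1 = (7/9)/(1/7) = 49/9.
From π_2 · 4/7 = π_3 · 5/9: π_3/π_2 = (4/7)/(5/9) = 36/35.
Take π_1 proportional to 1; then unnormalized π = (1, 49/9, 28/5). Normalize by dividing by the sum 542/45:
  π = (45/542, 245/542, 126/271).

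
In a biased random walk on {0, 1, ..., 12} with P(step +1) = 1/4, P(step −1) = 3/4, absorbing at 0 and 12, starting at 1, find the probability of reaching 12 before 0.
P(hit 12 before 0) = (1 − (3)^1) / (1 − (3)^12) = 1/265720

Let u_k denote P(reach 12 before 0 | start at k). Boundary: u_0 = 0, u_12 = 1. Recurrence: u_k = 1/4·u_{k+1} + 3/4·u_{k-1} for 1 ≤ k ≤ 11. Try u_k = A + B·r^k with r = q/p = (3/4)/(1/4) = 3. Substitution satisfies the recurrence; boundary conditions give:
  u_k = (1 − r^k) / (1 − r^N) = (1 − (3)^1) / (1 − (3)^12) = 1/265720.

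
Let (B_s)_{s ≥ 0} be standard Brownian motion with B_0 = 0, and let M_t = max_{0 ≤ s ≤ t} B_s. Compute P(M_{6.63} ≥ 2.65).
P(M_{6.63} ≥ 2.65) = 2·P(B_{6.63} ≥ 2.65) = 2(1 − Φ(2.65/√6.63)) ≈ 0.3034

By the reflection principle for Brownian motion, P(M_t ≥ a) = 2 · P(B_t ≥ a) for a ≥ 0. Since B_t ~ N(0, t), P(B_t ≥ 2.65) = 1 − Φ(2.65/√t) = 1 − Φ(2.65/√6.63) = 1 − Φ(1.0292). So
  P(M_{6.63} ≥ 2.65) = 2(1 − Φ(1.0292)) ≈ 0.3034.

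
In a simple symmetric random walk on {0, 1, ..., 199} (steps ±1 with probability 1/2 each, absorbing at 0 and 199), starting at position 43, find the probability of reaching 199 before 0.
P(hit 199 before 0) = 43/199

Let u_k = P(hit 199 before 0 | start at k). Then u_0 = 0, u_199 = 1, and u_k = u_{k-1}/2 + u_{k+1}/2 for 1 ≤ k ≤ 198. This harmonic recurrence is solved by u_k = k/199, giving u_43 = 43/199.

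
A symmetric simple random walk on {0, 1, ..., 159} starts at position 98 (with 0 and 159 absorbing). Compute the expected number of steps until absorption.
E[τ | X_0 = 98] = 5978

Let v_k = E[τ | X_0 = k]. Boundary: v_0 = v_159 = 0. Recurrence: v_k = 1 + (v_{k-1} + v_{k+1})/2 for 1 ≤ k ≤ 158. The particular solution to v_k − (v_{k-1} + v_{k+1})/2 = 1 is v_k = −k^2. Adding homogeneous solution A + B k and matching boundaries gives v_k = k (159 − k). Substituting k = 98: v_98 = 98 · 61 = 5978.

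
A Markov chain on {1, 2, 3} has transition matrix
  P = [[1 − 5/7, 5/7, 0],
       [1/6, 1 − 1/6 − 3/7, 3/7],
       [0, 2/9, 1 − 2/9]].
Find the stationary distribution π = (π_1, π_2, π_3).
π = (49/664, 105/332, 405/664)

This is a birth-death chain on three states, which satisfies detailed balance: π_1 · P_{12} = π_2 · P_{21} and π_2 · P_{23} = π_3 · P_{32}.
From π_1 · 5/7 = π_2 · 1/6: π_2/π_1 = (5/7)/(1/6) = 30/7.
From π_2 · 3/7 = π_3 · 2/9: π_3/π_2 = (3/7)/(2/9) = 27/14.
Take π_1 proportional to 1; then unnormalized π = (1, 30/7, 405/49). Normalize by dividing by the sum 664/49:
  π = (49/664, 105/332, 405/664).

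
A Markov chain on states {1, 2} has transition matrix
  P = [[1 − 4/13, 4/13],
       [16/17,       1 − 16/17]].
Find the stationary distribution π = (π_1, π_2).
π_1 = 52/69, π_2 = 17/69

Solve πP = π with π_1 + π_2 = 1. From πP = π: π_1 · (1 − 4/13) + π_2 · 16/17 = π_1 ⇒ π_2 · 16/17 = π_1 · 4/13 ⇒ π_2/π_1 = (4/13)/(16/17) = 17/52. Together with π_1 + π_2 = 1:
  π_1 = (16/17)/(4/13 + 16/17) = (16/17)/(276/221) = 52/69,
  π_2 = (4/13)/(4/13 + 16/17) = (4/13)/(276/221) = 17/69.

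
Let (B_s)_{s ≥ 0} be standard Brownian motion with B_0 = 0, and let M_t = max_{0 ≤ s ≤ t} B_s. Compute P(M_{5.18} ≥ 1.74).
P(M_{5.18} ≥ 1.74) = 2·P(B_{5.18} ≥ 1.74) = 2(1 − Φ(1.74/√5.18)) ≈ 0.4446

By the reflection principle for Brownian motion, P(M_t ≥ a) = 2 · P(B_t ≥ a) for a ≥ 0. Since B_t ~ N(0, t), P(B_t ≥ 1.74) = 1 − Φ(1.74/√t) = 1 − Φ(1.74/√5.18) = 1 − Φ(0.7645). So
  P(M_{5.18} ≥ 1.74) = 2(1 − Φ(0.7645)) ≈ 0.4446.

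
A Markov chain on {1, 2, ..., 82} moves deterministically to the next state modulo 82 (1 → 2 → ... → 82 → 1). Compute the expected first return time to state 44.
E[T_44 | X_0 = 44] = 82

The chain cycles deterministically, so starting at state 44 it returns in exactly 82 steps. Equivalently, the stationary distribution is uniform π_j = 1/82 for every state j, so by Kac's formula E[T_44] = 1/π_44 = 82.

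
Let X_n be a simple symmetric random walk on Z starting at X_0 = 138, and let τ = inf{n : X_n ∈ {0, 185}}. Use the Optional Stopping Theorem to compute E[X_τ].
E[X_τ] = 138

X_n is a martingale and τ is a bounded-mean stopping time (indeed τ is finite a.s. with bounded expectation since the walk is in a bounded region). By the OST, E[X_τ] = E[X_0] = 138. Equivalently: E[X_τ] = 185 · P(hit 185 first) + 0 · P(hit 0 first) = 185 · (138/185) = 138.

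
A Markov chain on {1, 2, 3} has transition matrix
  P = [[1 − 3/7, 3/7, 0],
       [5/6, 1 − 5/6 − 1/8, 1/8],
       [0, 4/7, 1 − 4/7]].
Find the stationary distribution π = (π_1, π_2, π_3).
π = (560/911, 288/911, 63/911)

This is a birth-death chain on three states, which satisfies detailed balance: π_1 · P_{12} = π_2 · P_{21} and π_2 · P_{23} = π_3 · P_{32}.
From π_1 · 3/7 = π_2 · 5/6: π_2/π_1 = (3/7)/(5/6) = 18/35.
From π_2 · 1/8 = π_3 · 4/7: π_3/π_2 = (1/8)/(4/7) = 7/32.
Take π_1 proportional to 1; then unnormalized π = (1, 18/35, 9/80). Normalize by dividing by the sum 911/560:
  π = (560/911, 288/911, 63/911).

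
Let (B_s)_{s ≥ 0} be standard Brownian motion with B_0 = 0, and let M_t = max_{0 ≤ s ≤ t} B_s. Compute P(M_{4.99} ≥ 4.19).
P(M_{4.99} ≥ 4.19) = 2·P(B_{4.99} ≥ 4.19) = 2(1 − Φ(4.19/√4.99)) ≈ 0.0607

By the reflection principle for Brownian motion, P(M_t ≥ a) = 2 · P(B_t ≥ a) for a ≥ 0. Since B_t ~ N(0, t), P(B_t ≥ 4.19) = 1 − Φ(4.19/√t) = 1 − Φ(4.19/√4.99) = 1 − Φ(1.8757). So
  P(M_{4.99} ≥ 4.19) = 2(1 − Φ(1.8757)) ≈ 0.0607.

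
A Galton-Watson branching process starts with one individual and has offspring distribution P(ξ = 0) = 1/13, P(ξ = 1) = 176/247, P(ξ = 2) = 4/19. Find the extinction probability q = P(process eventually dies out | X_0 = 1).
q = 19/52

The pgf is f(s) = 1/13 + 176/247·s + 4/19·s². The extinction probability q is the smallest fixed point of f in [0, 1]. Setting s = f(s):
  4/19·s² + (176/247 − 1)·s + 1/13 = 0
  4/19·s² − (1/13 + 4/19)·s + 1/13 = 0
which factors as (s − 1)·(4/19·s − 1/13) = 0, giving roots s = 1 and s = (1/13)/(4/19) = 19/52.
Mean offspring μ = 176/247 + 2·4/19 = 280/247 > 1 (supercritical), so q < 1. The extinction probability is the smaller root: q = (1/13)/(4/19) = 19/52.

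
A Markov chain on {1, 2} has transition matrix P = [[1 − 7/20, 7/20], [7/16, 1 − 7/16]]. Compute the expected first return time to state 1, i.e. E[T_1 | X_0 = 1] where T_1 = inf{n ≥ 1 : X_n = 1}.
E[T_1 | X_0 = 1] = 1/π_1 = 9/5

For an irreducible recurrent Markov chain with stationary distribution π, E[T_i | X_0 = i] = 1/π_i (Kac's formula). Here π_1 = (7/16)/(7/20 + 7/16) = (7/16)/(63/80) = 5/9, so E[T_1 | X_0 = 1] = 1/π_1 = (7/20 + 7/16)/(7/16) = (63/80)/(7/16) = 9/5.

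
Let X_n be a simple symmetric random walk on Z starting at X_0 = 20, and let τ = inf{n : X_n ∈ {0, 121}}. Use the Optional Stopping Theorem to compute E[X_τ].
E[X_τ] = 20

X_n is a martingale and τ is a bounded-mean stopping time (indeed τ is finite a.s. with bounded expectation since the walk is in a bounded region). By the OST, E[X_τ] = E[X_0] = 20. Equivalently: E[X_τ] = 121 · P(hit 121 first) + 0 · P(hit 0 first) = 121 · (20/121) = 20.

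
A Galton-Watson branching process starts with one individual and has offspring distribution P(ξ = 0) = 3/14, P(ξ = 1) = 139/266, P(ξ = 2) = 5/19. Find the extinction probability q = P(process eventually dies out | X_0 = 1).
q = 57/70

The pgf is f(s) = 3/14 + 139/266·s + 5/19·s². The extinction probability q is the smallest fixed point of f in [0, 1]. Setting s = f(s):
  5/19·s² + (139/266 − 1)·s + 3/14 = 0
  5/19·s² − (3/14 + 5/19)·s + 3/14 = 0
which factors as (s − 1)·(5/19·s − 3/14) = 0, giving roots s = 1 and s = (3/14)/(5/19) = 57/70.
Mean offspring μ = 139/266 + 2·5/19 = 279/266 > 1 (supercritical), so q < 1. The extinction probability is the smaller root: q = (3/14)/(5/19) = 57/70.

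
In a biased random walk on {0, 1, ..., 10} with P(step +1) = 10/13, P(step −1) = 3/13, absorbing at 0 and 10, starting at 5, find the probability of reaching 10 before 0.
P(hit 10 before 0) = (1 − (3/10)^5) / (1 − (3/10)^10) = 100000/100243

Let u_k denote P(reach 10 before 0 | start at k). Boundary: u_0 = 0, u_10 = 1. Recurrence: u_k = 10/13·u_{k+1} + 3/13·u_{k-1} for 1 ≤ k ≤ 9. Try u_k = A + B·r^k with r = q/p = (3/13)/(10/13) = 3/10. Substitution satisfies the recurrence; boundary conditions give:
  u_k = (1 − r^k) / (1 − r^N) = (1 − (3/10)^5) / (1 − (3/10)^10) = 100000/100243.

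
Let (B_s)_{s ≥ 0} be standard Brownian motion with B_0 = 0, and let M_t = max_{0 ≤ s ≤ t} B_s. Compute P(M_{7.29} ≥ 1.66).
P(M_{7.29} ≥ 1.66) = 2·P(B_{7.29} ≥ 1.66) = 2(1 − Φ(1.66/√7.29)) ≈ 0.5387

By the reflection principle for Brownian motion, P(M_t ≥ a) = 2 · P(B_t ≥ a) for a ≥ 0. Since B_t ~ N(0, t), P(B_t ≥ 1.66) = 1 − Φ(1.66/√t) = 1 − Φ(1.66/√7.29) = 1 − Φ(0.6148). So
  P(M_{7.29} ≥ 1.66) = 2(1 − Φ(0.6148)) ≈ 0.5387.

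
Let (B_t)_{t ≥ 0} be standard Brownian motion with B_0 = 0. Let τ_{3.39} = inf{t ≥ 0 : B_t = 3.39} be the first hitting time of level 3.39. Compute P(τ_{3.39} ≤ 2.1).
P(τ_{3.39} ≤ 2.1) = 2(1 − Φ(3.39/√2.1)) = 2(1 − Φ(2.3393)) ≈ 0.0193

By the reflection principle for standard BM, P(τ_b ≤ t) = 2 · P(B_t ≥ b). Since B_t ~ N(0, t), P(B_t ≥ 3.39) = 1 − Φ(3.39/√t) = 1 − Φ(3.39/√2.1) = 1 − Φ(2.3393) ≈ 0.00966. Doubling: P(τ_{3.39} ≤ 2.1) ≈ 2 · 0.00966 = 0.01932 ≈ 0.0193.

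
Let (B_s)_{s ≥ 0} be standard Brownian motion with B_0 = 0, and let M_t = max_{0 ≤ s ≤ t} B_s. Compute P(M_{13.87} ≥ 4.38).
P(M_{13.87} ≥ 4.38) = 2·P(B_{13.87} ≥ 4.38) = 2(1 − Φ(4.38/√13.87)) ≈ 0.2396

By the reflection principle for Brownian motion, P(M_t ≥ a) = 2 · P(B_t ≥ a) for a ≥ 0. Since B_t ~ N(0, t), P(B_t ≥ 4.38) = 1 − Φ(4.38/√t) = 1 − Φ(4.38/√13.87) = 1 − Φ(1.1761). So
  P(M_{13.87} ≥ 4.38) = 2(1 − Φ(1.1761)) ≈ 0.2396.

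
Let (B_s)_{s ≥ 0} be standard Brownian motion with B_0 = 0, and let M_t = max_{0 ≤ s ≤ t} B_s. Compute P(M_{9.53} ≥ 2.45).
P(M_{9.53} ≥ 2.45) = 2·P(B_{9.53} ≥ 2.45) = 2(1 − Φ(2.45/√9.53)) ≈ 0.4274

By the reflection principle for Brownian motion, P(M_t ≥ a) = 2 · P(B_t ≥ a) for a ≥ 0. Since B_t ~ N(0, t), P(B_t ≥ 2.45) = 1 − Φ(2.45/√t) = 1 − Φ(2.45/√9.53) = 1 − Φ(0.7936). So
  P(M_{9.53} ≥ 2.45) = 2(1 − Φ(0.7936)) ≈ 0.4274.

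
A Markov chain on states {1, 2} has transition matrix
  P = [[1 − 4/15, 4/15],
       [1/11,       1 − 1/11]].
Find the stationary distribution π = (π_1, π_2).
π_1 = 15/59, π_2 = 44/59

Solve πP = π with π_1 + π_2 = 1. From πP = π: π_1 · (1 − 4/15) + π_2 · 1/11 = π_1 ⇒ π_2 · 1/11 = π_1 · 4/15 ⇒ π_2/π_1 = (4/15)/(1/11) = 44/15. Together with π_1 + π_2 = 1:
  π_1 = (1/11)/(4/15 + 1/11) = (1/11)/(59/165) = 15/59,
  π_2 = (4/15)/(4/15 + 1/11) = (4/15)/(59/165) = 44/59.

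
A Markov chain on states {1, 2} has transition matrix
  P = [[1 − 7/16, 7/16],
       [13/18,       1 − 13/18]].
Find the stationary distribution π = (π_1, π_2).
π_1 = 104/167, π_2 = 63/167

Solve πP = π with π_1 + π_2 = 1. From πP = π: π_1 · (1 − 7/16) + π_2 · 13/18 = π_1 ⇒ π_2 · 13/18 = π_1 · 7/16 ⇒ π_2/π_1 = (7/16)/(13/18) = 63/104. Together with π_1 + π_2 = 1:
  π_1 = (13/18)/(7/16 + 13/18) = (13/18)/(167/144) = 104/167,
  π_2 = (7/16)/(7/16 + 13/18) = (7/16)/(167/144) = 63/167.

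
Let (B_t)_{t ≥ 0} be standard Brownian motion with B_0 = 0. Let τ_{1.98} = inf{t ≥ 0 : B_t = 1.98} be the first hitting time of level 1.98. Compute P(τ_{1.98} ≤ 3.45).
P(τ_{1.98} ≤ 3.45) = 2(1 − Φ(1.98/√3.45)) = 2(1 − Φ(1.0660)) ≈ 0.2864

By the reflection principle for standard BM, P(τ_b ≤ t) = 2 · P(B_t ≥ b). Since B_t ~ N(0, t), P(B_t ≥ 1.98) = 1 − Φ(1.98/√t) = 1 − Φ(1.98/√3.45) = 1 − Φ(1.0660) ≈ 0.14321. Doubling: P(τ_{1.98} ≤ 3.45) ≈ 2 · 0.14321 = 0.28642 ≈ 0.2864.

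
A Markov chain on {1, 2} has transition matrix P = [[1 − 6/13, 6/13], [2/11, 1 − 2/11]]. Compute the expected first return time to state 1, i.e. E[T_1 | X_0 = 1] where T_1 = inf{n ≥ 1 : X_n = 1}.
E[T_1 | X_0 = 1] = 1/π_1 = 46/13

For an irreducible recurrent Markov chain with stationary distribution π, E[T_i | X_0 = i] = 1/π_i (Kac's formula). Here π_1 = (2/11)/(6/13 + 2/11) = (2/11)/(92/143) = 13/46, so E[T_1 | X_0 = 1] = 1/π_1 = (6/13 + 2/11)/(2/11) = (92/143)/(2/11) = 46/13.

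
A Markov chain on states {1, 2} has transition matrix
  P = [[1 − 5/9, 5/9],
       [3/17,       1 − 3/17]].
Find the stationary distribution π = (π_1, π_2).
π_1 = 27/112, π_2 = 85/112

Solve πP = π with π_1 + π_2 = 1. From πP = π: π_1 · (1 − 5/9) + π_2 · 3/17 = π_1 ⇒ π_2 · 3/17 = π_1 · 5/9 ⇒ π_2/π_1 = (5/9)/(3/17) = 85/27. Together with π_1 + π_2 = 1:
  π_1 = (3/17)/(5/9 + 3/17) = (3/17)/(112/153) = 27/112,
  π_2 = (5/9)/(5/9 + 3/17) = (5/9)/(112/153) = 85/112.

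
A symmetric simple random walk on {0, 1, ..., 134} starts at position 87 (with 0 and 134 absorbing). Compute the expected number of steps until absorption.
E[τ | X_0 = 87] = 4089

Let v_k = E[τ | X_0 = k]. Boundary: v_0 = v_134 = 0. Recurrence: v_k = 1 + (v_{k-1} + v_{k+1})/2 for 1 ≤ k ≤ 133. The particular solution to v_k − (v_{k-1} + v_{k+1})/2 = 1 is v_k = −k^2. Adding homogeneous solution A + B k and matching boundaries gives v_k = k (134 − k). Substituting k = 87: v_87 = 87 · 47 = 4089.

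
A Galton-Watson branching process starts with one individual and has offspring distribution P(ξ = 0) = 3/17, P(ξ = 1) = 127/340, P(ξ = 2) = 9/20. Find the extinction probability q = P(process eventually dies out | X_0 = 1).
q = 20/51

The pgf is f(s) = 3/17 + 127/340·s + 9/20·s². The extinction probability q is the smallest fixed point of f in [0, 1]. Setting s = f(s):
  9/20·s² + (127/340 − 1)·s + 3/17 = 0
  9/20·s² − (3/17 + 9/20)·s + 3/17 = 0
which factors as (s − 1)·(9/20·s − 3/17) = 0, giving roots s = 1 and s = (3/17)/(9/20) = 20/51.
Mean offspring μ = 127/340 + 2·9/20 = 433/340 > 1 (supercritical), so q < 1. The extinction probability is the smaller root: q = (3/17)/(9/20) = 20/51.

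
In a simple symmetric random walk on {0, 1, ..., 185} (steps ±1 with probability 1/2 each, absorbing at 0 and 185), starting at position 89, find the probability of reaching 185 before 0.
P(hit 185 before 0) = 89/185

Let u_k = P(hit 185 before 0 | start at k). Then u_0 = 0, u_185 = 1, and u_k = u_{k-1}/2 + u_{k+1}/2 for 1 ≤ k ≤ 184. This harmonic recurrence is solved by u_k = k/185, giving u_89 = 89/185.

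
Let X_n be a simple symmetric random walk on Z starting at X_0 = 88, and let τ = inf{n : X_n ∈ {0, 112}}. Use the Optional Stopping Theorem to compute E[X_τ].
E[X_τ] = 88

X_n is a martingale and τ is a bounded-mean stopping time (indeed τ is finite a.s. with bounded expectation since the walk is in a bounded region). By the OST, E[X_τ] = E[X_0] = 88. Equivalently: E[X_τ] = 112 · P(hit 112 first) + 0 · P(hit 0 first) = 112 · (88/112) = 88.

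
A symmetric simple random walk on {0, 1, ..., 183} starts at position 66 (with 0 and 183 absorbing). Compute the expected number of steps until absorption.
E[τ | X_0 = 66] = 7722

Let v_k = E[τ | X_0 = k]. Boundary: v_0 = v_183 = 0. Recurrence: v_k = 1 + (v_{k-1} + v_{k+1})/2 for 1 ≤ k ≤ 182. The particular solution to v_k − (v_{k-1} + v_{k+1})/2 = 1 is v_k = −k^2. Adding homogeneous solution A + B k and matching boundaries gives v_k = k (183 − k). Substituting k = 66: v_66 = 66 · 117 = 7722.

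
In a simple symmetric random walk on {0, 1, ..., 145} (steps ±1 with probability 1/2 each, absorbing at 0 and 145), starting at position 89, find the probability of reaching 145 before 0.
P(hit 145 before 0) = 89/145

Let u_k = P(hit 145 before 0 | start at k). Then u_0 = 0, u_145 = 1, and u_k = u_{k-1}/2 + u_{k+1}/2 for 1 ≤ k ≤ 144. This harmonic recurrence is solved by u_k = k/145, giving u_89 = 89/145.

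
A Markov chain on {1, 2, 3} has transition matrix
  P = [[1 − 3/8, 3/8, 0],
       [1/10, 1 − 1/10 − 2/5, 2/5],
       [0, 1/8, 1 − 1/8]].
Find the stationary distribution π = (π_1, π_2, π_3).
π = (4/67, 15/67, 48/67)

This is a birth-death chain on three states, which satisfies detailed balance: π_1 · P_{12} = π_2 · P_{21} and π_2 · P_{23} = π_3 · P_{32}.
From π_1 · 3/8 = π_2 · 1/10: π_2/π_1 = (3/8)/(1/10) = 15/4.
From π_2 · 2/5 = π_3 · 1/8: π_3/π_2 = (2/5)/(1/8) = 16/5.
Take π_1 proportional to 1; then unnormalized π = (1, 15/4, 12). Normalize by dividing by the sum 67/4:
  π = (4/67, 15/67, 48/67).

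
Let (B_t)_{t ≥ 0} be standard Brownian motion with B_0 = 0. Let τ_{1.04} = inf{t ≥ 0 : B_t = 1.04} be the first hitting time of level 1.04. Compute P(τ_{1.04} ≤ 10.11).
P(τ_{1.04} ≤ 10.11) = 2(1 − Φ(1.04/√10.11)) = 2(1 − Φ(0.3271)) ≈ 0.7436

By the reflection principle for standard BM, P(τ_b ≤ t) = 2 · P(B_t ≥ b). Since B_t ~ N(0, t), P(B_t ≥ 1.04) = 1 − Φ(1.04/√t) = 1 − Φ(1.04/√10.11) = 1 − Φ(0.3271) ≈ 0.37180. Doubling: P(τ_{1.04} ≤ 10.11) ≈ 2 · 0.37180 = 0.74360 ≈ 0.7436.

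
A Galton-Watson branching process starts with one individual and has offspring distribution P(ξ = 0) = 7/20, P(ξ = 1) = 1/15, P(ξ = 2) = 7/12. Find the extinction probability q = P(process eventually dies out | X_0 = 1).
q = 3/5

The pgf is f(s) = 7/20 + 1/15·s + 7/12·s². The extinction probability q is the smallest fixed point of f in [0, 1]. Setting s = f(s):
  7/12·s² + (1/15 − 1)·s + 7/20 = 0
  7/12·s² − (7/20 + 7/12)·s + 7/20 = 0
which factors as (s − 1)·(7/12·s − 7/20) = 0, giving roots s = 1 and s = (7/20)/(7/12) = 3/5.
Mean offspring μ = 1/15 + 2·7/12 = 37/30 > 1 (supercritical), so q < 1. The extinction probability is the smaller root: q = (7/20)/(7/12) = 3/5.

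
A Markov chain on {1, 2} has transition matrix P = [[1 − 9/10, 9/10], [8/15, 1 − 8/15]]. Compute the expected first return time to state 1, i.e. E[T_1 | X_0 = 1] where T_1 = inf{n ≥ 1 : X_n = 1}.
E[T_1 | X_0 = 1] = 1/π_1 = 43/16

For an irreducible recurrent Markov chain with stationary distribution π, E[T_i | X_0 = i] = 1/π_i (Kac's formula). Here π_1 = (8/15)/(9/10 + 8/15) = (8/15)/(43/30) = 16/43, so E[T_1 | X_0 = 1] = 1/π_1 = (9/10 + 8/15)/(8/15) = (43/30)/(8/15) = 43/16.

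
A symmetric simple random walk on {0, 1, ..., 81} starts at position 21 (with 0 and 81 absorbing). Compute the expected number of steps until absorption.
E[τ | X_0 = 21] = 1260

Let v_k = E[τ | X_0 = k]. Boundary: v_0 = v_81 = 0. Recurrence: v_k = 1 + (v_{k-1} + v_{k+1})/2 for 1 ≤ k ≤ 80. The particular solution to v_k − (v_{k-1} + v_{k+1})/2 = 1 is v_k = −k^2. Adding homogeneous solution A + B k and matching boundaries gives v_k = k (81 − k). Substituting k = 21: v_21 = 21 · 60 = 1260.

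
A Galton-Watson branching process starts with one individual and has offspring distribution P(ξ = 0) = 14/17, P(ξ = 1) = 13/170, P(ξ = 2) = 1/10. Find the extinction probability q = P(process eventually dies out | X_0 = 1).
q = 1

Mean offspring μ = 0·14/17 + 1·13/170 + 2·1/10 = 47/170 ≤ 1. For μ ≤ 1 with offspring not concentrated at 1, the Galton-Watson process goes extinct almost surely, so q = 1.
(Algebraic check: The pgf is f(s) = 14/17 + 13/170·s + 1/10·s². The extinction probability q is the smallest fixed point of f in [0, 1]. Setting s = f(s):
  1/10·s² + (13/170 − 1)·s + 14/17 = 0
  1/10·s² − (14/17 + 1/10)·s + 14/17 = 0
which factors as (s − 1)·(1/10·s − 14/17) = 0, giving roots s = 1 and s = (14/17)/(1/10) = 140/17. Since 140/17 ≥ 1, the smallest root in [0, 1] is s = 1.)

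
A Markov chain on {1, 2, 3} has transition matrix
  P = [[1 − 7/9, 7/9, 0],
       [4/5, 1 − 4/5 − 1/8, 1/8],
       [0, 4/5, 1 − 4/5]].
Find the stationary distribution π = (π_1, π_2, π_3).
π = (1152/2447, 1120/2447, 175/2447)

This is a birth-death chain on three states, which satisfies detailed balance: π_1 · P_{12} = π_2 · P_{21} and π_2 · P_{23} = π_3 · P_{32}.
From π_1 · 7/9 = π_2 · 4/5: π_2/π_1 = (7/9)/(4/5) = 35/36.
From π_2 · 1/8 = π_3 · 4/5: π_3/π_2 = (1/8)/(4/5) = 5/32.
Take π_1 proportional to 1; then unnormalized π = (1, 35/36, 175/1152). Normalize by dividing by the sum 2447/1152:
  π = (1152/2447, 1120/2447, 175/2447).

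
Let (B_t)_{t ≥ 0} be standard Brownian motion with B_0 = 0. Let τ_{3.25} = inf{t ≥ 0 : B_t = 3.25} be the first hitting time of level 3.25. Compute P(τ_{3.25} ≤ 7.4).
P(τ_{3.25} ≤ 7.4) = 2(1 − Φ(3.25/√7.4)) = 2(1 − Φ(1.1947)) ≈ 0.2322

By the reflection principle for standard BM, P(τ_b ≤ t) = 2 · P(B_t ≥ b). Since B_t ~ N(0, t), P(B_t ≥ 3.25) = 1 − Φ(3.25/√t) = 1 − Φ(3.25/√7.4) = 1 − Φ(1.1947) ≈ 0.11610. Doubling: P(τ_{3.25} ≤ 7.4) ≈ 2 · 0.11610 = 0.23220 ≈ 0.2322.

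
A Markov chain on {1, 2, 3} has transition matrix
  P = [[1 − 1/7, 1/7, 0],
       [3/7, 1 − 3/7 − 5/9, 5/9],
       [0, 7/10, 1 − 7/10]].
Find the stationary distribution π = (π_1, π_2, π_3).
π = (189/302, 63/302, 25/151)

This is a birth-death chain on three states, which satisfies detailed balance: π_1 · P_{12} = π_2 · P_{21} and π_2 · P_{23} = π_3 · P_{32}.
From π_1 · 1/7 = π_2 · 3/7: π_2/π_1 = (1/7)/(3/7) = 1/3.
From π_2 · 5/9 = π_3 · 7/10: π_3/π_2 = (5/9)/(7/10) = 50/63.
Take π_1 proportional to 1; then unnormalized π = (1, 1/3, 50/189). Normalize by dividing by the sum 302/189:
  π = (189/302, 63/302, 25/151).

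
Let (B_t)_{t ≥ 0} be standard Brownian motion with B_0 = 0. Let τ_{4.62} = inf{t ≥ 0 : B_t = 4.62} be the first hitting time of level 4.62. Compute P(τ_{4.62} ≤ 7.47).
P(τ_{4.62} ≤ 7.47) = 2(1 − Φ(4.62/√7.47)) = 2(1 − Φ(1.6904)) ≈ 0.0910

By the reflection principle for standard BM, P(τ_b ≤ t) = 2 · P(B_t ≥ b). Since B_t ~ N(0, t), P(B_t ≥ 4.62) = 1 − Φ(4.62/√t) = 1 − Φ(4.62/√7.47) = 1 − Φ(1.6904) ≈ 0.04548. Doubling: P(τ_{4.62} ≤ 7.47) ≈ 2 · 0.04548 = 0.09096 ≈ 0.0910.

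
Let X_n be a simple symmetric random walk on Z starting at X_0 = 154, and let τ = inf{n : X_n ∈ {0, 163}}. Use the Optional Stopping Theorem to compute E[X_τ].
E[X_τ] = 154

X_n is a martingale and τ is a bounded-mean stopping time (indeed τ is finite a.s. with bounded expectation since the walk is in a bounded region). By the OST, E[X_τ] = E[X_0] = 154. Equivalently: E[X_τ] = 163 · P(hit 163 first) + 0 · P(hit 0 first) = 163 · (154/163) = 154.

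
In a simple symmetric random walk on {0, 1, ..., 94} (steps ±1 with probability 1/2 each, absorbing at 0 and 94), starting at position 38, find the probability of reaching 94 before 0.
P(hit 94 before 0) = 38/94 = 19/47

Let u_k = P(hit 94 before 0 | start at k). Then u_0 = 0, u_94 = 1, and u_k = u_{k-1}/2 + u_{k+1}/2 for 1 ≤ k ≤ 93. This harmonic recurrence is solved by u_k = k/94, giving u_38 = 38/94 = 19/47.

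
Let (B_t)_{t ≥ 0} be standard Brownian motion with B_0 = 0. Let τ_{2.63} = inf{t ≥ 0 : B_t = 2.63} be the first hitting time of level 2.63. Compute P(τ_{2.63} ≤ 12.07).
P(τ_{2.63} ≤ 12.07) = 2(1 − Φ(2.63/√12.07)) = 2(1 − Φ(0.7570)) ≈ 0.4490

By the reflection principle for standard BM, P(τ_b ≤ t) = 2 · P(B_t ≥ b). Since B_t ~ N(0, t), P(B_t ≥ 2.63) = 1 − Φ(2.63/√t) = 1 − Φ(2.63/√12.07) = 1 − Φ(0.7570) ≈ 0.22452. Doubling: P(τ_{2.63} ≤ 12.07) ≈ 2 · 0.22452 = 0.44904 ≈ 0.4490.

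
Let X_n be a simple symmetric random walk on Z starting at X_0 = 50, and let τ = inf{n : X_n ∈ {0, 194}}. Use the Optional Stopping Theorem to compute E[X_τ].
E[X_τ] = 50

X_n is a martingale and τ is a bounded-mean stopping time (indeed τ is finite a.s. with bounded expectation since the walk is in a bounded region). By the OST, E[X_τ] = E[X_0] = 50. Equivalently: E[X_τ] = 194 · P(hit 194 first) + 0 · P(hit 0 first) = 194 · (50/194) = 50.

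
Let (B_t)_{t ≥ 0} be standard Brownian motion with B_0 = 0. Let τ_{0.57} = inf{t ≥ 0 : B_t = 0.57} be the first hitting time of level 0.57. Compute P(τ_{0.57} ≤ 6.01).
P(τ_{0.57} ≤ 6.01) = 2(1 − Φ(0.57/√6.01)) = 2(1 − Φ(0.2325)) ≈ 0.8161

By the reflection principle for standard BM, P(τ_b ≤ t) = 2 · P(B_t ≥ b). Since B_t ~ N(0, t), P(B_t ≥ 0.57) = 1 − Φ(0.57/√t) = 1 − Φ(0.57/√6.01) = 1 − Φ(0.2325) ≈ 0.40807. Doubling: P(τ_{0.57} ≤ 6.01) ≈ 2 · 0.40807 = 0.81614 ≈ 0.8161.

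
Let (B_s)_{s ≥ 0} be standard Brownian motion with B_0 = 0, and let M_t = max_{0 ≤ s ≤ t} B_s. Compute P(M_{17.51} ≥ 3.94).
P(M_{17.51} ≥ 3.94) = 2·P(B_{17.51} ≥ 3.94) = 2(1 − Φ(3.94/√17.51)) ≈ 0.3464

By the reflection principle for Brownian motion, P(M_t ≥ a) = 2 · P(B_t ≥ a) for a ≥ 0. Since B_t ~ N(0, t), P(B_t ≥ 3.94) = 1 − Φ(3.94/√t) = 1 − Φ(3.94/√17.51) = 1 − Φ(0.9416). So
  P(M_{17.51} ≥ 3.94) = 2(1 − Φ(0.9416)) ≈ 0.3464.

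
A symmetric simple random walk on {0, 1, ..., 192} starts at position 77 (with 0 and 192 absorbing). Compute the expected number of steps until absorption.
E[τ | X_0 = 77] = 8855

Let v_k = E[τ | X_0 = k]. Boundary: v_0 = v_192 = 0. Recurrence: v_k = 1 + (v_{k-1} + v_{k+1})/2 for 1 ≤ k ≤ 191. The particular solution to v_k − (v_{k-1} + v_{k+1})/2 = 1 is v_k = −k^2. Adding homogeneous solution A + B k and matching boundaries gives v_k = k (192 − k). Substituting k = 77: v_77 = 77 · 115 = 8855.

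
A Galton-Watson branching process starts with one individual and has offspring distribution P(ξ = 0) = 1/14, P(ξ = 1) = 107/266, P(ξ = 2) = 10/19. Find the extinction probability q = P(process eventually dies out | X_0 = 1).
q = 19/140

The pgf is f(s) = 1/14 + 107/266·s + 10/19·s². The extinction probability q is the smallest fixed point of f in [0, 1]. Setting s = f(s):
  10/19·s² + (107/266 − 1)·s + 1/14 = 0
  10/19·s² − (1/14 + 10/19)·s + 1/14 = 0
which factors as (s − 1)·(10/19·s − 1/14) = 0, giving roots s = 1 and s = (1/14)/(10/19) = 19/140.
Mean offspring μ = 107/266 + 2·10/19 = 387/266 > 1 (supercritical), so q < 1. The extinction probability is the smaller root: q = (1/14)/(10/19) = 19/140.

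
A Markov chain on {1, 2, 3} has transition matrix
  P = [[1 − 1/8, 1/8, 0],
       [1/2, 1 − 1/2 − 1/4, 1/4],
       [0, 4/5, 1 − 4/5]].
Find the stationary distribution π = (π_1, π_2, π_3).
π = (64/85, 16/85, 1/17)

This is a birth-death chain on three states, which satisfies detailed balance: π_1 · P_{12} = π_2 · P_{21} and π_2 · P_{23} = π_3 · P_{32}.
From π_1 · 1/8 = π_2 · 1/2: π_2/π_1 = (1/8)/(1/2) = 1/4.
From π_2 · 1/4 = π_3 · 4/5: π_3/π_2 = (1/4)/(4/5) = 5/16.
Take π_1 proportional to 1; then unnormalized π = (1, 1/4, 5/64). Normalize by dividing by the sum 85/64:
  π = (64/85, 16/85, 1/17).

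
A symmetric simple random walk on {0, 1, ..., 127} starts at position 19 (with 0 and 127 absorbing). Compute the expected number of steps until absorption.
E[τ | X_0 = 19] = 2052

Let v_k = E[τ | X_0 = k]. Boundary: v_0 = v_127 = 0. Recurrence: v_k = 1 + (v_{k-1} + v_{k+1})/2 for 1 ≤ k ≤ 126. The particular solution to v_k − (v_{k-1} + v_{k+1})/2 = 1 is v_k = −k^2. Adding homogeneous solution A + B k and matching boundaries gives v_k = k (127 − k). Substituting k = 19: v_19 = 19 · 108 = 2052.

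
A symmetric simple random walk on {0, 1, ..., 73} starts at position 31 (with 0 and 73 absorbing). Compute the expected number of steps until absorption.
E[τ | X_0 = 31] = 1302

Let v_k = E[τ | X_0 = k]. Boundary: v_0 = v_73 = 0. Recurrence: v_k = 1 + (v_{k-1} + v_{k+1})/2 for 1 ≤ k ≤ 72. The particular solution to v_k − (v_{k-1} + v_{k+1})/2 = 1 is v_k = −k^2. Adding homogeneous solution A + B k and matching boundaries gives v_k = k (73 − k). Substituting k = 31: v_31 = 31 · 42 = 1302.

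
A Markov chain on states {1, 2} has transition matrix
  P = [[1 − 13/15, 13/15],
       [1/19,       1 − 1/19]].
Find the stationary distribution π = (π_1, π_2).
π_1 = 15/262, π_2 = 247/262

Solve πP = π with π_1 + π_2 = 1. From πP = π: π_1 · (1 − 13/15) + π_2 · 1/19 = π_1 ⇒ π_2 · 1/19 = π_1 · 13/15 ⇒ π_2/π_1 = (13/15)/(1/19) = 247/15. Together with π_1 + π_2 = 1:
  π_1 = (1/19)/(13/15 + 1/19) = (1/19)/(262/285) = 15/262,
  π_2 = (13/15)/(13/15 + 1/19) = (13/15)/(262/285) = 247/262.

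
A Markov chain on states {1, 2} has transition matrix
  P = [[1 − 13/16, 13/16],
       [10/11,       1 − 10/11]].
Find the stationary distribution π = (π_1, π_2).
π_1 = 160/303, π_2 = 143/303

Solve πP = π with π_1 + π_2 = 1. From πP = π: π_1 · (1 − 13/16) + π_2 · 10/11 = π_1 ⇒ π_2 · 10/11 = π_1 · 13/16 ⇒ π_2/π_1 = (13/16)/(10/11) = 143/160. Together with π_1 + π_2 = 1:
  π_1 = (10/11)/(13/16 + 10/11) = (10/11)/(303/176) = 160/303,
  π_2 = (13/16)/(13/16 + 10/11) = (13/16)/(303/176) = 143/303.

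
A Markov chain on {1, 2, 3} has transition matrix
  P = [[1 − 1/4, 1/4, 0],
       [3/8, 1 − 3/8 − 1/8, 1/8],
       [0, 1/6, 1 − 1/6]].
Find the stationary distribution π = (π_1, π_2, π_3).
π = (6/13, 4/13, 3/13)

This is a birth-death chain on three states, which satisfies detailed balance: π_1 · P_{12} = π_2 · P_{21} and π_2 · P_{23} = π_3 · P_{32}.
From π_1 · 1/4 = π_2 · 3/8: π_2/π_1 = (1/4)/(3/8) = 2/3.
From π_2 · 1/8 = π_3 · 1/6: π_3/π_2 = (1/8)/(1/6) = 3/4.
Take π_1 proportional to 1; then unnormalized π = (1, 2/3, 1/2). Normalize by dividing by the sum 13/6:
  π = (6/13, 4/13, 3/13).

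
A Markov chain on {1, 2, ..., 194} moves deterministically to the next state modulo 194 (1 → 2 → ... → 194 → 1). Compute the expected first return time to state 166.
E[T_166 | X_0 = 166] = 194

The chain cycles deterministically, so starting at state 166 it returns in exactly 194 steps. Equivalently, the stationary distribution is uniform π_j = 1/194 for every state j, so by Kac's formula E[T_166] = 1/π_166 = 194.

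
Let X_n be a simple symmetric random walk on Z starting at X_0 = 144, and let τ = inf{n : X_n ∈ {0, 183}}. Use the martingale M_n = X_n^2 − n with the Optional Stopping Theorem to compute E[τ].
E[τ] = 5616

M_n = X_n^2 − n is a martingale (since E[X_{n+1}^2 | F_n] = X_n^2 + 1). By OST (τ has finite mean in a bounded region), E[M_τ] = E[M_0] = X_0^2 − 0 = 144^2 = 20736. Also E[M_τ] = E[X_τ^2] − E[τ]. The walk exits at 0 or 183, with P(hit 183 first) = 144/183, so E[X_τ^2] = 183^2 · 144/183 + 0 = 26352. Thus E[τ] = E[X_τ^2] − E[M_τ] = 26352 − 20736 = 5616 = 144(183 − 144) = 5616.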